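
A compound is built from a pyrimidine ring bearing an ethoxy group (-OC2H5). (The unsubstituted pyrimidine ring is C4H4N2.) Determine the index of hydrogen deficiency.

Atom tally by fragment:
  pyrimidine ring core → C:4 H:4 N:2
  (− 1 ring H displaced by substituents)
  + OC2H5 → C:2 H:5 O:1
Element totals:
  C: 6
  H: 8
  N: 2
  O: 1
Molecular formula: C6H8N2O.
DoU = (2C + 2 + N − H − X) / 2 = (2·6 + 2 + 2 − 8 − 0) / 2 = 4.

4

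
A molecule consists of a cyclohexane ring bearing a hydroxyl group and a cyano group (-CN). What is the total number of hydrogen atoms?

11

Atom tally by fragment:
  cyclohexane ring core → C:6 H:12
  (− 2 ring H displaced by substituents)
  + OH → O:1 H:1
  + CN → C:1 N:1
Element totals:
  C: 7
  H: 11
  N: 1
  O: 1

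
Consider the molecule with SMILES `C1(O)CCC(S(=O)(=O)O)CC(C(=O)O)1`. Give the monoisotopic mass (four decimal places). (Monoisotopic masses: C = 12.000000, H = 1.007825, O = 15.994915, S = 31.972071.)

Atom tally by fragment:
  cyclohexane ring core → C:6 H:12
  (− 3 ring H displaced by substituents)
  + OH → O:1 H:1
  + SO3H → S:1 O:3 H:1
  + COOH → C:1 H:1 O:2
Element totals:
  C: 7
  H: 12
  O: 6
  S: 1
Molecular formula: C7H12O6S.
  M = 7(12.0) + 12(1.007825) + 6(15.994915) + 31.972071
    = 84.000000 + 12.093900 + 95.969490 + 31.972071 = 224.035461

224.0355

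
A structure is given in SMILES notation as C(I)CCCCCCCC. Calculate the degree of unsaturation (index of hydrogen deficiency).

0

Atom tally by fragment:
  ICH2 → C:1 H:2 I:1
  CH2 → C:1 H:2
  CH2 → C:1 H:2
  CH2 → C:1 H:2
  CH2 → C:1 H:2
  CH2 → C:1 H:2
  CH2 → C:1 H:2
  CH2 → C:1 H:2
  CH3 → C:1 H:3
Element totals:
  C: 9
  H: 19
  I: 1
Molecular formula: C9H19I.
DoU = (2C + 2 + N − H − X) / 2 = (2·9 + 2 + 0 − 19 − 1) / 2 = 0.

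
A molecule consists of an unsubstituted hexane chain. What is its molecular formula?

Atom tally by fragment:
  CH3 → C:1 H:3
  CH2 → C:1 H:2
  CH2 → C:1 H:2
  CH2 → C:1 H:2
  CH2 → C:1 H:2
  CH3 → C:1 H:3
Element totals:
  C: 6
  H: 14

C6H14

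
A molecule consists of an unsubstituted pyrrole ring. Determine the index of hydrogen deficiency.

Atom tally by fragment:
  pyrrole ring core → C:4 H:5 N:1
Element totals:
  C: 4
  H: 5
  N: 1
Molecular formula: C4H5N.
DoU = (2C + 2 + N − H − X) / 2 = (2·4 + 2 + 1 − 5 − 0) / 2 = 3.

3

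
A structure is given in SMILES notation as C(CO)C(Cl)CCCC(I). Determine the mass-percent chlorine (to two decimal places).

12.82%

Atom tally by fragment:
  HOCH2CH2 → C:2 H:5 O:1
  CH(Cl) → C:1 H:1 Cl:1
  CH2 → C:1 H:2
  CH2 → C:1 H:2
  CH2 → C:1 H:2
  CH2I → C:1 H:2 I:1
Element totals:
  C: 7
  H: 14
  Cl: 1
  I: 1
  O: 1
Molecular formula: C7H14ClIO.
Molar mass = 276.542 g/mol.
Mass from Cl: 1 × 35.45 = 35.450 g/mol.
%Cl = 35.450 / 276.542 × 100 = 12.82%.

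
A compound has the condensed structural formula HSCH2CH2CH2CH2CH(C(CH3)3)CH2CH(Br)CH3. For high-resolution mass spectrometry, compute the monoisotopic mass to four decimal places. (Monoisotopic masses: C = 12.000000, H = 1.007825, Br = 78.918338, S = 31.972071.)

Atom tally by fragment:
  HSCH2 → C:1 H:3 S:1
  CH2 → C:1 H:2
  CH2 → C:1 H:2
  CH2 → C:1 H:2
  CH(C(CH3)3) → C:5 H:10
  CH2 → C:1 H:2
  CH(Br) → C:1 H:1 Br:1
  CH3 → C:1 H:3
Element totals:
  C: 12
  H: 25
  Br: 1
  S: 1
Molecular formula: C12H25BrS.
  M = 12(12.0) + 25(1.007825) + 78.918338 + 31.972071
    = 144.000000 + 25.195625 + 78.918338 + 31.972071 = 280.086034

280.0860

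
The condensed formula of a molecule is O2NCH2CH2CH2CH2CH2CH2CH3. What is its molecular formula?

C7H15NO2

Atom tally by fragment:
  O2NCH2 → C:1 H:2 N:1 O:2
  CH2 → C:1 H:2
  CH2 → C:1 H:2
  CH2 → C:1 H:2
  CH2 → C:1 H:2
  CH2 → C:1 H:2
  CH3 → C:1 H:3
Element totals:
  C: 7
  H: 15
  N: 1
  O: 2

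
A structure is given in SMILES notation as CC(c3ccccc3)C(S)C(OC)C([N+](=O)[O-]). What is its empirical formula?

C12H17NO3S

Atom tally by fragment:
  CH3 → C:1 H:3
  CH(C6H5) → C:7 H:6
  CH(SH) → C:1 H:2 S:1
  CH(OCH3) → C:2 H:4 O:1
  CH2NO2 → C:1 H:2 N:1 O:2
Element totals:
  C: 12
  H: 17
  N: 1
  O: 3
  S: 1
Molecular formula: C12H17NO3S.
gcd of subscripts (12, 17, 1, 3, 1) = 1, so the empirical formula equals the molecular formula.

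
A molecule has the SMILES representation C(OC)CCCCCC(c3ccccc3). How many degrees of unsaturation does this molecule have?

4

Atom tally by fragment:
  CH3OCH2 → C:2 H:5 O:1
  CH2 → C:1 H:2
  CH2 → C:1 H:2
  CH2 → C:1 H:2
  CH2 → C:1 H:2
  CH2 → C:1 H:2
  CH2C6H5 → C:7 H:7
Element totals:
  C: 14
  H: 22
  O: 1
Molecular formula: C14H22O.
DoU = (2C + 2 + N − H − X) / 2 = (2·14 + 2 + 0 − 22 − 0) / 2 = 4.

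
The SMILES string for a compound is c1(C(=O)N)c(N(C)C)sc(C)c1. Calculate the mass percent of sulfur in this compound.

Atom tally by fragment:
  thiophene ring core → C:4 H:4 S:1
  (− 3 ring H displaced by substituents)
  + CONH2 → C:1 H:2 O:1 N:1
  + N(CH3)2 → N:1 C:2 H:6
  + CH3 → C:1 H:3
Element totals:
  C: 8
  H: 12
  N: 2
  O: 1
  S: 1
Molecular formula: C8H12N2OS.
Molar mass = 184.257 g/mol.
Mass from S: 1 × 32.06 = 32.060 g/mol.
%S = 32.060 / 184.257 × 100 = 17.40%.

17.40%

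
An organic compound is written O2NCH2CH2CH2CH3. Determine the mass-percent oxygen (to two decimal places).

Element totals:
  C: 4
  H: 9
  N: 1
  O: 2
Molecular formula: C4H9NO2.
Molar mass = 103.121 g/mol.
Mass from O: 2 × 15.999 = 31.998 g/mol.
%O = 31.998 / 103.121 × 100 = 31.03%.

31.03%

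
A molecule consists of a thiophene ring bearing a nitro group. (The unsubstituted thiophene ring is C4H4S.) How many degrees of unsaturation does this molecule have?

Atom tally by fragment:
  thiophene ring core → C:4 H:4 S:1
  (− 1 ring H displaced by substituents)
  + NO2 → N:1 O:2
Element totals:
  C: 4
  H: 3
  N: 1
  O: 2
  S: 1
Molecular formula: C4H3NO2S.
DoU = (2C + 2 + N − H − X) / 2 = (2·4 + 2 + 1 − 3 − 0) / 2 = 4.

4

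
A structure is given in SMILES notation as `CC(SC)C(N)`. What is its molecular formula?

Atom tally by fragment:
  CH3 → C:1 H:3
  CH(SCH3) → C:2 H:4 S:1
  CH2NH2 → C:1 H:4 N:1
Element totals:
  C: 4
  H: 11
  N: 1
  S: 1

C4H11NS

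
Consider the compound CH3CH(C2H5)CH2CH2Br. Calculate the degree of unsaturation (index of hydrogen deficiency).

Atom tally by fragment:
  CH3 → C:1 H:3
  CH(C2H5) → C:3 H:6
  CH2 → C:1 H:2
  CH2Br → C:1 H:2 Br:1
Element totals:
  C: 6
  H: 13
  Br: 1
Molecular formula: C6H13Br.
DoU = (2C + 2 + N − H − X) / 2 = (2·6 + 2 + 0 − 13 − 1) / 2 = 0.

0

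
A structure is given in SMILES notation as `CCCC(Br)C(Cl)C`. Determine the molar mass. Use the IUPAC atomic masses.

199.52 g/mol

Atom tally by fragment:
  CH3 → C:1 H:3
  CH2 → C:1 H:2
  CH2 → C:1 H:2
  CH(Br) → C:1 H:1 Br:1
  CH(Cl) → C:1 H:1 Cl:1
  CH3 → C:1 H:3
Element totals:
  C: 6
  H: 12
  Br: 1
  Cl: 1
Molecular formula: C6H12BrCl.
  M = 6(12.011) + 12(1.008) + 79.904 + 35.45
    = 72.066 + 12.096 + 79.904 + 35.450 = 199.516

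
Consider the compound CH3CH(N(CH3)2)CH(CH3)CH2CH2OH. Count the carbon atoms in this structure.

8

Atom tally by fragment:
  CH3 → C:1 H:3
  CH(N(CH3)2) → C:3 H:7 N:1
  CH(CH3) → C:2 H:4
  CH2 → C:1 H:2
  CH2OH → C:1 H:3 O:1
Element totals:
  C: 8
  H: 19
  N: 1
  O: 1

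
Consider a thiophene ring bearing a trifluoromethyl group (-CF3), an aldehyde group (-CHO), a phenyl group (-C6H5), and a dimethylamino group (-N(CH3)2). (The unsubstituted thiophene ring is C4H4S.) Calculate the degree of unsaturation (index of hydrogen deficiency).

Atom tally by fragment:
  thiophene ring core → C:4 H:4 S:1
  (− 4 ring H displaced by substituents)
  + CF3 → C:1 F:3
  + CHO → C:1 H:1 O:1
  + C6H5 → C:6 H:5
  + N(CH3)2 → N:1 C:2 H:6
Element totals:
  C: 14
  H: 12
  F: 3
  N: 1
  O: 1
  S: 1
Molecular formula: C14H12F3NOS.
DoU = (2C + 2 + N − H − X) / 2 = (2·14 + 2 + 1 − 12 − 3) / 2 = 8.

8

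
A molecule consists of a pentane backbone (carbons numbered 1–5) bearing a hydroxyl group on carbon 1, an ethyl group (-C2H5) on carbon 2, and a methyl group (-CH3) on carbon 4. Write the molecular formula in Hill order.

C8H18O

Atom tally by fragment:
  HOCH2 → C:1 H:3 O:1
  CH(C2H5) → C:3 H:6
  CH2 → C:1 H:2
  CH(CH3) → C:2 H:4
  CH3 → C:1 H:3
Element totals:
  C: 8
  H: 18
  O: 1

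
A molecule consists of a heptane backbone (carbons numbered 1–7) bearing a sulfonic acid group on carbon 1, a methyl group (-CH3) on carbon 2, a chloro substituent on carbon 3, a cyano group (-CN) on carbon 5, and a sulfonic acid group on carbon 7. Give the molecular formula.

Atom tally by fragment:
  HO3SCH2 → C:1 H:3 S:1 O:3
  CH(CH3) → C:2 H:4
  CH(Cl) → C:1 H:1 Cl:1
  CH2 → C:1 H:2
  CH(CN) → C:2 H:1 N:1
  CH2 → C:1 H:2
  CH2SO3H → C:1 H:3 S:1 O:3
Element totals:
  C: 9
  H: 16
  Cl: 1
  N: 1
  O: 6
  S: 2

C9H16ClNO6S2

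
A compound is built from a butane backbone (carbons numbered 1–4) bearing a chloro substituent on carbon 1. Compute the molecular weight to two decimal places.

Atom tally by fragment:
  ClCH2 → C:1 H:2 Cl:1
  CH2 → C:1 H:2
  CH2 → C:1 H:2
  CH3 → C:1 H:3
Element totals:
  C: 4
  H: 9
  Cl: 1
Molecular formula: C4H9Cl.
  M = 4(12.011) + 9(1.008) + 35.45
    = 48.044 + 9.072 + 35.450 = 92.566

92.57 g/mol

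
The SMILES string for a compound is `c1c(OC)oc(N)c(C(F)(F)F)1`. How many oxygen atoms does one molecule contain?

2

Atom tally by fragment:
  furan ring core → C:4 H:4 O:1
  (− 3 ring H displaced by substituents)
  + OCH3 → C:1 H:3 O:1
  + NH2 → N:1 H:2
  + CF3 → C:1 F:3
Element totals:
  C: 6
  H: 6
  F: 3
  N: 1
  O: 2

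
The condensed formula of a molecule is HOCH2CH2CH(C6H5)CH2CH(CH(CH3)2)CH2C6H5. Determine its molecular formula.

C21H28O

Atom tally by fragment:
  HOCH2CH2 → C:2 H:5 O:1
  CH(C6H5) → C:7 H:6
  CH2 → C:1 H:2
  CH(CH(CH3)2) → C:4 H:8
  CH2C6H5 → C:7 H:7
Element totals:
  C: 21
  H: 28
  O: 1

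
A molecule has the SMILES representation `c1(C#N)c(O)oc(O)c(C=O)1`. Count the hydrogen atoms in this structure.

3

Atom tally by fragment:
  furan ring core → C:4 H:4 O:1
  (− 4 ring H displaced by substituents)
  + CN → C:1 N:1
  + OH → O:1 H:1
  + OH → O:1 H:1
  + CHO → C:1 H:1 O:1
Element totals:
  C: 6
  H: 3
  N: 1
  O: 4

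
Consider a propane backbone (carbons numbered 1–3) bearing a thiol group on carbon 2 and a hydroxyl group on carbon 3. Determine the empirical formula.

C3H8OS

Atom tally by fragment:
  CH3 → C:1 H:3
  CH(SH) → C:1 H:2 S:1
  CH2OH → C:1 H:3 O:1
Element totals:
  C: 3
  H: 8
  O: 1
  S: 1
Molecular formula: C3H8OS.
gcd of subscripts (3, 8, 1, 1) = 1, so the empirical formula equals the molecular formula.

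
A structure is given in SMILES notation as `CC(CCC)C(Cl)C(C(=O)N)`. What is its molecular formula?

Atom tally by fragment:
  CH3 → C:1 H:3
  CH(CH2CH2CH3) → C:4 H:8
  CH(Cl) → C:1 H:1 Cl:1
  CH2CONH2 → C:2 H:4 O:1 N:1
Element totals:
  C: 8
  H: 16
  Cl: 1
  N: 1
  O: 1

C8H16ClNO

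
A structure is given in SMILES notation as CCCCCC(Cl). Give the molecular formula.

Atom tally by fragment:
  CH3 → C:1 H:3
  CH2 → C:1 H:2
  CH2 → C:1 H:2
  CH2 → C:1 H:2
  CH2 → C:1 H:2
  CH2Cl → C:1 H:2 Cl:1
Element totals:
  C: 6
  H: 13
  Cl: 1

C6H13Cl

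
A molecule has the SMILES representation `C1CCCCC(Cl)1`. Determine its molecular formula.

Atom tally by fragment:
  cyclohexane ring core → C:6 H:12
  (− 1 ring H displaced by substituents)
  + Cl → Cl:1
Element totals:
  C: 6
  H: 11
  Cl: 1

C6H11Cl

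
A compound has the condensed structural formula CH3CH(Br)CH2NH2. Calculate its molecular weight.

Atom tally by fragment:
  CH3 → C:1 H:3
  CH(Br) → C:1 H:1 Br:1
  CH2NH2 → C:1 H:4 N:1
Element totals:
  C: 3
  H: 8
  Br: 1
  N: 1
Molecular formula: C3H8BrN.
  M = 3(12.011) + 8(1.008) + 79.904 + 14.007
    = 36.033 + 8.064 + 79.904 + 14.007 = 138.008

138.01 g/mol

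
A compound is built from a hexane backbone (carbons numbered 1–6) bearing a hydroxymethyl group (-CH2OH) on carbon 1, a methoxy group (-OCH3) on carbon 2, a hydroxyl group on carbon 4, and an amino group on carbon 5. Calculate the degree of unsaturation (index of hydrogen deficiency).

0

Atom tally by fragment:
  HOCH2CH2 → C:2 H:5 O:1
  CH(OCH3) → C:2 H:4 O:1
  CH2 → C:1 H:2
  CH(OH) → C:1 H:2 O:1
  CH(NH2) → C:1 H:3 N:1
  CH3 → C:1 H:3
Element totals:
  C: 8
  H: 19
  N: 1
  O: 3
Molecular formula: C8H19NO3.
DoU = (2C + 2 + N − H − X) / 2 = (2·8 + 2 + 1 − 19 − 0) / 2 = 0.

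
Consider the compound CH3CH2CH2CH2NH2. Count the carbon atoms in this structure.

Atom tally by fragment:
  CH3 → C:1 H:3
  CH2 → C:1 H:2
  CH2 → C:1 H:2
  CH2NH2 → C:1 H:4 N:1
Element totals:
  C: 4
  H: 11
  N: 1

4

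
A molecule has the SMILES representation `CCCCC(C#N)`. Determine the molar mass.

97.16 g/mol

Atom tally by fragment:
  CH3 → C:1 H:3
  CH2 → C:1 H:2
  CH2 → C:1 H:2
  CH2 → C:1 H:2
  CH2CN → C:2 H:2 N:1
Element totals:
  C: 6
  H: 11
  N: 1
Molecular formula: C6H11N.
  M = 6(12.011) + 11(1.008) + 14.007
    = 72.066 + 11.088 + 14.007 = 97.161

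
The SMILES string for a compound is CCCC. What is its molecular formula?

C4H10

Atom tally by fragment:
  CH3 → C:1 H:3
  CH2 → C:1 H:2
  CH2 → C:1 H:2
  CH3 → C:1 H:3
Element totals:
  C: 4
  H: 10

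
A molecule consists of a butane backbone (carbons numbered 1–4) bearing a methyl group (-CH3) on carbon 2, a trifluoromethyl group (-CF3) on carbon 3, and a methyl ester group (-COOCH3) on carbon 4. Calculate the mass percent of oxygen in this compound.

Atom tally by fragment:
  CH3 → C:1 H:3
  CH(CH3) → C:2 H:4
  CH(CF3) → C:2 H:1 F:3
  CH2COOCH3 → C:3 H:5 O:2
Element totals:
  C: 8
  H: 13
  F: 3
  O: 2
Molecular formula: C8H13F3O2.
Molar mass = 198.184 g/mol.
Mass from O: 2 × 15.999 = 31.998 g/mol.
%O = 31.998 / 198.184 × 100 = 16.15%.

16.15%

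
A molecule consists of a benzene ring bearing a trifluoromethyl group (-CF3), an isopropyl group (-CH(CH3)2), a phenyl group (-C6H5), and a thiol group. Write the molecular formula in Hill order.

Atom tally by fragment:
  benzene ring core → C:6 H:6
  (− 4 ring H displaced by substituents)
  + CF3 → C:1 F:3
  + CH(CH3)2 → C:3 H:7
  + C6H5 → C:6 H:5
  + SH → S:1 H:1
Element totals:
  C: 16
  H: 15
  F: 3
  S: 1

C16H15F3S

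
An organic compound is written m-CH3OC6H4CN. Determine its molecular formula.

C8H7NO

Atom tally by fragment:
  benzene ring core → C:6 H:6
  (− 2 ring H displaced by substituents)
  + OCH3 → C:1 H:3 O:1
  + CN → C:1 N:1
Element totals:
  C: 8
  H: 7
  N: 1
  O: 1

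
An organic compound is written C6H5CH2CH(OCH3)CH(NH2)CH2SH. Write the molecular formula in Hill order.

Atom tally by fragment:
  C6H5CH2 → C:7 H:7
  CH(OCH3) → C:2 H:4 O:1
  CH(NH2) → C:1 H:3 N:1
  CH2SH → C:1 H:3 S:1
Element totals:
  C: 11
  H: 17
  N: 1
  O: 1
  S: 1

C11H17NOS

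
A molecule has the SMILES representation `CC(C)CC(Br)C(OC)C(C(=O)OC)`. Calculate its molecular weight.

Atom tally by fragment:
  CH3 → C:1 H:3
  CH(CH3) → C:2 H:4
  CH2 → C:1 H:2
  CH(Br) → C:1 H:1 Br:1
  CH(OCH3) → C:2 H:4 O:1
  CH2COOCH3 → C:3 H:5 O:2
Element totals:
  C: 10
  H: 19
  Br: 1
  O: 3
Molecular formula: C10H19BrO3.
  M = 10(12.011) + 19(1.008) + 79.904 + 3(15.999)
    = 120.110 + 19.152 + 79.904 + 47.997 = 267.163

267.16 g/mol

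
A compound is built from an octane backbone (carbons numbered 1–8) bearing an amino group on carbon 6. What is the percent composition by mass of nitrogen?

Atom tally by fragment:
  CH3 → C:1 H:3
  CH2 → C:1 H:2
  CH2 → C:1 H:2
  CH2 → C:1 H:2
  CH2 → C:1 H:2
  CH(NH2) → C:1 H:3 N:1
  CH2 → C:1 H:2
  CH3 → C:1 H:3
Element totals:
  C: 8
  H: 19
  N: 1
Molecular formula: C8H19N.
Molar mass = 129.247 g/mol.
Mass from N: 1 × 14.007 = 14.007 g/mol.
%N = 14.007 / 129.247 × 100 = 10.84%.

10.84%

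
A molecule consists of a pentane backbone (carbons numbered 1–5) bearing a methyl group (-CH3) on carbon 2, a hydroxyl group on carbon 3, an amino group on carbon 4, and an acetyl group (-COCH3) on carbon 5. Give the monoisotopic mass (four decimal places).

Atom tally by fragment:
  CH3 → C:1 H:3
  CH(CH3) → C:2 H:4
  CH(OH) → C:1 H:2 O:1
  CH(NH2) → C:1 H:3 N:1
  CH2COCH3 → C:3 H:5 O:1
Element totals:
  C: 8
  H: 17
  N: 1
  O: 2
Molecular formula: C8H17NO2.
  M = 8(12.0) + 17(1.007825) + 14.003074 + 2(15.994915)
    = 96.000000 + 17.133025 + 14.003074 + 31.989830 = 159.125929

159.1259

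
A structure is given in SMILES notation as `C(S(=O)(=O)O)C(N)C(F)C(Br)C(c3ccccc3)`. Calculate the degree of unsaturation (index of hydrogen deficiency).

4

Atom tally by fragment:
  HO3SCH2 → C:1 H:3 S:1 O:3
  CH(NH2) → C:1 H:3 N:1
  CH(F) → C:1 H:1 F:1
  CH(Br) → C:1 H:1 Br:1
  CH2C6H5 → C:7 H:7
Element totals:
  C: 11
  H: 15
  Br: 1
  F: 1
  N: 1
  O: 3
  S: 1
Molecular formula: C11H15BrFNO3S.
DoU = (2C + 2 + N − H − X) / 2 = (2·11 + 2 + 1 − 15 − 2) / 2 = 4.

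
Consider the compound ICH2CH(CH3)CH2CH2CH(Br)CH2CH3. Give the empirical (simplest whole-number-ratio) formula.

C8H16BrI

Atom tally by fragment:
  ICH2 → C:1 H:2 I:1
  CH(CH3) → C:2 H:4
  CH2 → C:1 H:2
  CH2 → C:1 H:2
  CH(Br) → C:1 H:1 Br:1
  CH2 → C:1 H:2
  CH3 → C:1 H:3
Element totals:
  C: 8
  H: 16
  Br: 1
  I: 1
Molecular formula: C8H16BrI.
gcd of subscripts (1, 8, 16, 1) = 1, so the empirical formula equals the molecular formula.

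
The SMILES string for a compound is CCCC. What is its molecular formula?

Atom tally by fragment:
  CH3 → C:1 H:3
  CH2 → C:1 H:2
  CH2 → C:1 H:2
  CH3 → C:1 H:3
Element totals:
  C: 4
  H: 10

C4H10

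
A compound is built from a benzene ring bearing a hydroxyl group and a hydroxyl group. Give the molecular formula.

C6H6O2

Atom tally by fragment:
  benzene ring core → C:6 H:6
  (− 2 ring H displaced by substituents)
  + OH → O:1 H:1
  + OH → O:1 H:1
Element totals:
  C: 6
  H: 6
  O: 2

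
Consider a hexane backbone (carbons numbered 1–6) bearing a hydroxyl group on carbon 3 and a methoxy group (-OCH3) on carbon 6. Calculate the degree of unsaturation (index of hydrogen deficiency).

0

Atom tally by fragment:
  CH3 → C:1 H:3
  CH2 → C:1 H:2
  CH(OH) → C:1 H:2 O:1
  CH2 → C:1 H:2
  CH2 → C:1 H:2
  CH2OCH3 → C:2 H:5 O:1
Element totals:
  C: 7
  H: 16
  O: 2
Molecular formula: C7H16O2.
DoU = (2C + 2 + N − H − X) / 2 = (2·7 + 2 + 0 − 16 − 0) / 2 = 0.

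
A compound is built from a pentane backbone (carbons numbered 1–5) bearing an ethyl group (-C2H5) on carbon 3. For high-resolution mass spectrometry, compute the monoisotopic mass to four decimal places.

Atom tally by fragment:
  CH3 → C:1 H:3
  CH2 → C:1 H:2
  CH(C2H5) → C:3 H:6
  CH2 → C:1 H:2
  CH3 → C:1 H:3
Element totals:
  C: 7
  H: 16
Molecular formula: C7H16.
  M = 7(12.0) + 16(1.007825)
    = 84.000000 + 16.125200 = 100.125200

100.1252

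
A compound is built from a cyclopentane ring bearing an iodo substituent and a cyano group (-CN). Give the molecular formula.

Atom tally by fragment:
  cyclopentane ring core → C:5 H:10
  (− 2 ring H displaced by substituents)
  + I → I:1
  + CN → C:1 N:1
Element totals:
  C: 6
  H: 8
  I: 1
  N: 1

C6H8IN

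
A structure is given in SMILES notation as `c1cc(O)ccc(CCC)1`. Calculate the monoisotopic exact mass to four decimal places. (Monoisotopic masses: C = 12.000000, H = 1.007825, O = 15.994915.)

136.0888

Atom tally by fragment:
  benzene ring core → C:6 H:6
  (− 2 ring H displaced by substituents)
  + OH → O:1 H:1
  + CH2CH2CH3 → C:3 H:7
Element totals:
  C: 9
  H: 12
  O: 1
Molecular formula: C9H12O.
  M = 9(12.0) + 12(1.007825) + 15.994915
    = 108.000000 + 12.093900 + 15.994915 = 136.088815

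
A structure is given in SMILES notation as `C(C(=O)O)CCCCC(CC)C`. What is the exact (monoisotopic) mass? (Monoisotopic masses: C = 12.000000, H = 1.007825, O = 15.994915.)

172.1463

Atom tally by fragment:
  HOOCCH2 → C:2 H:3 O:2
  CH2 → C:1 H:2
  CH2 → C:1 H:2
  CH2 → C:1 H:2
  CH2 → C:1 H:2
  CH(C2H5) → C:3 H:6
  CH3 → C:1 H:3
Element totals:
  C: 10
  H: 20
  O: 2
Molecular formula: C10H20O2.
  M = 10(12.0) + 20(1.007825) + 2(15.994915)
    = 120.000000 + 20.156500 + 31.989830 = 172.146330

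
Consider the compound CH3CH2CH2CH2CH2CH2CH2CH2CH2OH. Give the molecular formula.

C9H20O

Atom tally by fragment:
  CH3 → C:1 H:3
  CH2 → C:1 H:2
  CH2 → C:1 H:2
  CH2 → C:1 H:2
  CH2 → C:1 H:2
  CH2 → C:1 H:2
  CH2 → C:1 H:2
  CH2CH2OH → C:2 H:5 O:1
Element totals:
  C: 9
  H: 20
  O: 1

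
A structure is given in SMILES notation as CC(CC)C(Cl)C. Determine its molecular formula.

C6H13Cl

Atom tally by fragment:
  CH3 → C:1 H:3
  CH(C2H5) → C:3 H:6
  CH(Cl) → C:1 H:1 Cl:1
  CH3 → C:1 H:3
Element totals:
  C: 6
  H: 13
  Cl: 1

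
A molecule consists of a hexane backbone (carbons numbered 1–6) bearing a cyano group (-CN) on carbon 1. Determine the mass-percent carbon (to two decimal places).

Atom tally by fragment:
  NCCH2 → C:2 H:2 N:1
  CH2 → C:1 H:2
  CH2 → C:1 H:2
  CH2 → C:1 H:2
  CH2 → C:1 H:2
  CH3 → C:1 H:3
Element totals:
  C: 7
  H: 13
  N: 1
Molecular formula: C7H13N.
Molar mass = 111.188 g/mol.
Mass from C: 7 × 12.011 = 84.077 g/mol.
%C = 84.077 / 111.188 × 100 = 75.62%.

75.62%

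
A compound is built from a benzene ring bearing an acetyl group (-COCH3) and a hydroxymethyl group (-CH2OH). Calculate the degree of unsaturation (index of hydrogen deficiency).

Atom tally by fragment:
  benzene ring core → C:6 H:6
  (− 2 ring H displaced by substituents)
  + COCH3 → C:2 H:3 O:1
  + CH2OH → C:1 H:3 O:1
Element totals:
  C: 9
  H: 10
  O: 2
Molecular formula: C9H10O2.
DoU = (2C + 2 + N − H − X) / 2 = (2·9 + 2 + 0 − 10 − 0) / 2 = 5.

5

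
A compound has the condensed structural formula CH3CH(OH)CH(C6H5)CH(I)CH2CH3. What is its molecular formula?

Atom tally by fragment:
  CH3 → C:1 H:3
  CH(OH) → C:1 H:2 O:1
  CH(C6H5) → C:7 H:6
  CH(I) → C:1 H:1 I:1
  CH2 → C:1 H:2
  CH3 → C:1 H:3
Element totals:
  C: 12
  H: 17
  I: 1
  O: 1

C12H17IO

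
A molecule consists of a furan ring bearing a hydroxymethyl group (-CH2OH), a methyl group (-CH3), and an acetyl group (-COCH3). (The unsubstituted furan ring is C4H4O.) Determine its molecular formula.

C8H10O3

Atom tally by fragment:
  furan ring core → C:4 H:4 O:1
  (− 3 ring H displaced by substituents)
  + CH2OH → C:1 H:3 O:1
  + CH3 → C:1 H:3
  + COCH3 → C:2 H:3 O:1
Element totals:
  C: 8
  H: 10
  O: 3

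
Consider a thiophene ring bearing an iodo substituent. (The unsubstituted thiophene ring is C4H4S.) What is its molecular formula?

C4H3IS

Atom tally by fragment:
  thiophene ring core → C:4 H:4 S:1
  (− 1 ring H displaced by substituents)
  + I → I:1
Element totals:
  C: 4
  H: 3
  I: 1
  S: 1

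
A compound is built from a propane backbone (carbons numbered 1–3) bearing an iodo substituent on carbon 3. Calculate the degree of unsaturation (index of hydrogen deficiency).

0

Atom tally by fragment:
  CH3 → C:1 H:3
  CH2 → C:1 H:2
  CH2I → C:1 H:2 I:1
Element totals:
  C: 3
  H: 7
  I: 1
Molecular formula: C3H7I.
DoU = (2C + 2 + N − H − X) / 2 = (2·3 + 2 + 0 − 7 − 1) / 2 = 0.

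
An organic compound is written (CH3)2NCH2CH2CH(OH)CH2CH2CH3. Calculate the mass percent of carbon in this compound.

Atom tally by fragment:
  (CH3)2NCH2 → C:3 H:8 N:1
  CH2 → C:1 H:2
  CH(OH) → C:1 H:2 O:1
  CH2 → C:1 H:2
  CH2 → C:1 H:2
  CH3 → C:1 H:3
Element totals:
  C: 8
  H: 19
  N: 1
  O: 1
Molecular formula: C8H19NO.
Molar mass = 145.246 g/mol.
Mass from C: 8 × 12.011 = 96.088 g/mol.
%C = 96.088 / 145.246 × 100 = 66.16%.

66.16%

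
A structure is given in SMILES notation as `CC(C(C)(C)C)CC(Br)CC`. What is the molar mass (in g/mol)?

221.18 g/mol

Atom tally by fragment:
  CH3 → C:1 H:3
  CH(C(CH3)3) → C:5 H:10
  CH2 → C:1 H:2
  CH(Br) → C:1 H:1 Br:1
  CH2 → C:1 H:2
  CH3 → C:1 H:3
Element totals:
  C: 10
  H: 21
  Br: 1
Molecular formula: C10H21Br.
  M = 10(12.011) + 21(1.008) + 79.904
    = 120.110 + 21.168 + 79.904 = 221.182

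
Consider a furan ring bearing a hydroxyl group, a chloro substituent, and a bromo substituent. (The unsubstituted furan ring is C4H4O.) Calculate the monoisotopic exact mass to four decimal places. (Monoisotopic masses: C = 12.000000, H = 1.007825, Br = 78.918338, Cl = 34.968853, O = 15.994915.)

195.8927

Atom tally by fragment:
  furan ring core → C:4 H:4 O:1
  (− 3 ring H displaced by substituents)
  + OH → O:1 H:1
  + Cl → Cl:1
  + Br → Br:1
Element totals:
  C: 4
  H: 2
  Br: 1
  Cl: 1
  O: 2
Molecular formula: C4H2BrClO2.
  M = 4(12.0) + 2(1.007825) + 78.918338 + 34.968853 + 2(15.994915)
    = 48.000000 + 2.015650 + 78.918338 + 34.968853 + 31.989830 = 195.892671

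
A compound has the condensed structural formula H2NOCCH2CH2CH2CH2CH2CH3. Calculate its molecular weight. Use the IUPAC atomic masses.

129.20 g/mol

Element totals:
  C: 7
  H: 15
  N: 1
  O: 1
Molecular formula: C7H15NO.
  M = 7(12.011) + 15(1.008) + 14.007 + 15.999
    = 84.077 + 15.120 + 14.007 + 15.999 = 129.203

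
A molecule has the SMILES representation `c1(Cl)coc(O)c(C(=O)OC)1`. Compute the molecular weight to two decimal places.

Atom tally by fragment:
  furan ring core → C:4 H:4 O:1
  (− 3 ring H displaced by substituents)
  + Cl → Cl:1
  + OH → O:1 H:1
  + COOCH3 → C:2 H:3 O:2
Element totals:
  C: 6
  H: 5
  Cl: 1
  O: 4
Molecular formula: C6H5ClO4.
  M = 6(12.011) + 5(1.008) + 35.45 + 4(15.999)
    = 72.066 + 5.040 + 35.450 + 63.996 = 176.552

176.55 g/mol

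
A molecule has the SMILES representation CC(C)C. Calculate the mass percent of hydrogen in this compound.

17.34%

Atom tally by fragment:
  CH3 → C:1 H:3
  CH(CH3) → C:2 H:4
  CH3 → C:1 H:3
Element totals:
  C: 4
  H: 10
Molecular formula: C4H10.
Molar mass = 58.124 g/mol.
Mass from H: 10 × 1.008 = 10.080 g/mol.
%H = 10.080 / 58.124 × 100 = 17.34%.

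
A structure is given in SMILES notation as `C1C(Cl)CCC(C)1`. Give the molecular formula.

Atom tally by fragment:
  cyclopentane ring core → C:5 H:10
  (− 2 ring H displaced by substituents)
  + Cl → Cl:1
  + CH3 → C:1 H:3
Element totals:
  C: 6
  H: 11
  Cl: 1

C6H11Cl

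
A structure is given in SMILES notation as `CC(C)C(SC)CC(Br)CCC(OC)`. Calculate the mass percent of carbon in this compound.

Atom tally by fragment:
  CH3 → C:1 H:3
  CH(CH3) → C:2 H:4
  CH(SCH3) → C:2 H:4 S:1
  CH2 → C:1 H:2
  CH(Br) → C:1 H:1 Br:1
  CH2 → C:1 H:2
  CH2 → C:1 H:2
  CH2OCH3 → C:2 H:5 O:1
Element totals:
  C: 11
  H: 23
  Br: 1
  O: 1
  S: 1
Molecular formula: C11H23BrOS.
Molar mass = 283.268 g/mol.
Mass from C: 11 × 12.011 = 132.121 g/mol.
%C = 132.121 / 283.268 × 100 = 46.64%.

46.64%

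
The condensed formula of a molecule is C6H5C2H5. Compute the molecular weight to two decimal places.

Atom tally by fragment:
  benzene ring core → C:6 H:6
  (− 1 ring H displaced by substituents)
  + C2H5 → C:2 H:5
Element totals:
  C: 8
  H: 10
Molecular formula: C8H10.
  M = 8(12.011) + 10(1.008)
    = 96.088 + 10.080 = 106.168

106.17 g/mol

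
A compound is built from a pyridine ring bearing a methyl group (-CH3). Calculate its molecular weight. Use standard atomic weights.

Atom tally by fragment:
  pyridine ring core → C:5 H:5 N:1
  (− 1 ring H displaced by substituents)
  + CH3 → C:1 H:3
Element totals:
  C: 6
  H: 7
  N: 1
Molecular formula: C6H7N.
  M = 6(12.011) + 7(1.008) + 14.007
    = 72.066 + 7.056 + 14.007 = 93.129

93.13 g/mol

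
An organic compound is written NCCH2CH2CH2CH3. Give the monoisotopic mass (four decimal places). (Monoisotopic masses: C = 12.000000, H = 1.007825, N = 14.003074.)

Atom tally by fragment:
  NCCH2 → C:2 H:2 N:1
  CH2 → C:1 H:2
  CH2 → C:1 H:2
  CH3 → C:1 H:3
Element totals:
  C: 5
  H: 9
  N: 1
Molecular formula: C5H9N.
  M = 5(12.0) + 9(1.007825) + 14.003074
    = 60.000000 + 9.070425 + 14.003074 = 83.073499

83.0735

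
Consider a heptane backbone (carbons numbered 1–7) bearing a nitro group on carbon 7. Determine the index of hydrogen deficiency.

1

Atom tally by fragment:
  CH3 → C:1 H:3
  CH2 → C:1 H:2
  CH2 → C:1 H:2
  CH2 → C:1 H:2
  CH2 → C:1 H:2
  CH2 → C:1 H:2
  CH2NO2 → C:1 H:2 N:1 O:2
Element totals:
  C: 7
  H: 15
  N: 1
  O: 2
Molecular formula: C7H15NO2.
DoU = (2C + 2 + N − H − X) / 2 = (2·7 + 2 + 1 − 15 − 0) / 2 = 1.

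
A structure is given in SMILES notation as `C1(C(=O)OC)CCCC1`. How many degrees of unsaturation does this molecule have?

Atom tally by fragment:
  cyclopentane ring core → C:5 H:10
  (− 1 ring H displaced by substituents)
  + COOCH3 → C:2 H:3 O:2
Element totals:
  C: 7
  H: 12
  O: 2
Molecular formula: C7H12O2.
DoU = (2C + 2 + N − H − X) / 2 = (2·7 + 2 + 0 − 12 − 0) / 2 = 2.

2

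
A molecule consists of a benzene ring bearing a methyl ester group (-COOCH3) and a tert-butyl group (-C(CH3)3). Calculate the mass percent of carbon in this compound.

Atom tally by fragment:
  benzene ring core → C:6 H:6
  (− 2 ring H displaced by substituents)
  + COOCH3 → C:2 H:3 O:2
  + C(CH3)3 → C:4 H:9
Element totals:
  C: 12
  H: 16
  O: 2
Molecular formula: C12H16O2.
Molar mass = 192.258 g/mol.
Mass from C: 12 × 12.011 = 144.132 g/mol.
%C = 144.132 / 192.258 × 100 = 74.97%.

74.97%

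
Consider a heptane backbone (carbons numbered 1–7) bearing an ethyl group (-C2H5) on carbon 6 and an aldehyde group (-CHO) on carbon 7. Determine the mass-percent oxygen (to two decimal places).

10.24%

Atom tally by fragment:
  CH3 → C:1 H:3
  CH2 → C:1 H:2
  CH2 → C:1 H:2
  CH2 → C:1 H:2
  CH2 → C:1 H:2
  CH(C2H5) → C:3 H:6
  CH2CHO → C:2 H:3 O:1
Element totals:
  C: 10
  H: 20
  O: 1
Molecular formula: C10H20O.
Molar mass = 156.269 g/mol.
Mass from O: 1 × 15.999 = 15.999 g/mol.
%O = 15.999 / 156.269 × 100 = 10.24%.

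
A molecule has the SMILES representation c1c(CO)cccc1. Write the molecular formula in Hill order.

C7H8O

Atom tally by fragment:
  benzene ring core → C:6 H:6
  (− 1 ring H displaced by substituents)
  + CH2OH → C:1 H:3 O:1
Element totals:
  C: 7
  H: 8
  O: 1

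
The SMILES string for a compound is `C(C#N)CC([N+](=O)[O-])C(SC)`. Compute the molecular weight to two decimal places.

Atom tally by fragment:
  NCCH2 → C:2 H:2 N:1
  CH2 → C:1 H:2
  CH(NO2) → C:1 H:1 N:1 O:2
  CH2SCH3 → C:2 H:5 S:1
Element totals:
  C: 6
  H: 10
  N: 2
  O: 2
  S: 1
Molecular formula: C6H10N2O2S.
  M = 6(12.011) + 10(1.008) + 2(14.007) + 2(15.999) + 32.06
    = 72.066 + 10.080 + 28.014 + 31.998 + 32.060 = 174.218

174.22 g/mol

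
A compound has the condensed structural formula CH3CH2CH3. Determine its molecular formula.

C3H8

Element totals:
  C: 3
  H: 8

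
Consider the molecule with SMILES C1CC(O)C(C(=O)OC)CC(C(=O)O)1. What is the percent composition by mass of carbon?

Atom tally by fragment:
  cyclohexane ring core → C:6 H:12
  (− 3 ring H displaced by substituents)
  + OH → O:1 H:1
  + COOCH3 → C:2 H:3 O:2
  + COOH → C:1 H:1 O:2
Element totals:
  C: 9
  H: 14
  O: 5
Molecular formula: C9H14O5.
Molar mass = 202.206 g/mol.
Mass from C: 9 × 12.011 = 108.099 g/mol.
%C = 108.099 / 202.206 × 100 = 53.46%.

53.46%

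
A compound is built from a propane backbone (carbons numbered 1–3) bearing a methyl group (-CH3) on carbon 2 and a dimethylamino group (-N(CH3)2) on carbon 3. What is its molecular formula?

C6H15N

Atom tally by fragment:
  CH3 → C:1 H:3
  CH(CH3) → C:2 H:4
  CH2N(CH3)2 → C:3 H:8 N:1
Element totals:
  C: 6
  H: 15
  N: 1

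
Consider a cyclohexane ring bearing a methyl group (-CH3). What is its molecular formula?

C7H14

Atom tally by fragment:
  cyclohexane ring core → C:6 H:12
  (− 1 ring H displaced by substituents)
  + CH3 → C:1 H:3
Element totals:
  C: 7
  H: 14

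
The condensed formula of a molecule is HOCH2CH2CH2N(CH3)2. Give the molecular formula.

Atom tally by fragment:
  HOCH2CH2 → C:2 H:5 O:1
  CH2N(CH3)2 → C:3 H:8 N:1
Element totals:
  C: 5
  H: 13
  N: 1
  O: 1

C5H13NO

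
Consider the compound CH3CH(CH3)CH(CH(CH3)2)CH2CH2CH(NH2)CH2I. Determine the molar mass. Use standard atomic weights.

Element totals:
  C: 11
  H: 24
  I: 1
  N: 1
Molecular formula: C11H24IN.
  M = 11(12.011) + 24(1.008) + 126.904 + 14.007
    = 132.121 + 24.192 + 126.904 + 14.007 = 297.224

297.22 g/mol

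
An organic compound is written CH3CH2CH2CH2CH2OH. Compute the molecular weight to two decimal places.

Atom tally by fragment:
  CH3 → C:1 H:3
  CH2 → C:1 H:2
  CH2 → C:1 H:2
  CH2 → C:1 H:2
  CH2OH → C:1 H:3 O:1
Element totals:
  C: 5
  H: 12
  O: 1
Molecular formula: C5H12O.
  M = 5(12.011) + 12(1.008) + 15.999
    = 60.055 + 12.096 + 15.999 = 88.150

88.15 g/mol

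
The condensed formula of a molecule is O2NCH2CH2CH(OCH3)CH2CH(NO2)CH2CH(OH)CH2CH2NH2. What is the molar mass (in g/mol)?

279.29 g/mol

Atom tally by fragment:
  O2NCH2 → C:1 H:2 N:1 O:2
  CH2 → C:1 H:2
  CH(OCH3) → C:2 H:4 O:1
  CH2 → C:1 H:2
  CH(NO2) → C:1 H:1 N:1 O:2
  CH2 → C:1 H:2
  CH(OH) → C:1 H:2 O:1
  CH2 → C:1 H:2
  CH2NH2 → C:1 H:4 N:1
Element totals:
  C: 10
  H: 21
  N: 3
  O: 6
Molecular formula: C10H21N3O6.
  M = 10(12.011) + 21(1.008) + 3(14.007) + 6(15.999)
    = 120.110 + 21.168 + 42.021 + 95.994 = 279.293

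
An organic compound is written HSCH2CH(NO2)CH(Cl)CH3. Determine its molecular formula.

Element totals:
  C: 4
  H: 8
  Cl: 1
  N: 1
  O: 2
  S: 1

C4H8ClNO2S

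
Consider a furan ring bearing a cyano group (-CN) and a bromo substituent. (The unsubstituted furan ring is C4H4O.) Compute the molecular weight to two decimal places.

Atom tally by fragment:
  furan ring core → C:4 H:4 O:1
  (− 2 ring H displaced by substituents)
  + CN → C:1 N:1
  + Br → Br:1
Element totals:
  C: 5
  H: 2
  Br: 1
  N: 1
  O: 1
Molecular formula: C5H2BrNO.
  M = 5(12.011) + 2(1.008) + 79.904 + 14.007 + 15.999
    = 60.055 + 2.016 + 79.904 + 14.007 + 15.999 = 171.981

171.98 g/mol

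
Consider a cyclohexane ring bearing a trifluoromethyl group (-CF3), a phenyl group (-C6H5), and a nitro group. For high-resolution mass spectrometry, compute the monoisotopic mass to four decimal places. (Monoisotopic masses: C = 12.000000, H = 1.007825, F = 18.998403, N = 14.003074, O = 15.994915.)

Atom tally by fragment:
  cyclohexane ring core → C:6 H:12
  (− 3 ring H displaced by substituents)
  + CF3 → C:1 F:3
  + C6H5 → C:6 H:5
  + NO2 → N:1 O:2
Element totals:
  C: 13
  H: 14
  F: 3
  N: 1
  O: 2
Molecular formula: C13H14F3NO2.
  M = 13(12.0) + 14(1.007825) + 3(18.998403) + 14.003074 + 2(15.994915)
    = 156.000000 + 14.109550 + 56.995209 + 14.003074 + 31.989830 = 273.097663

273.0977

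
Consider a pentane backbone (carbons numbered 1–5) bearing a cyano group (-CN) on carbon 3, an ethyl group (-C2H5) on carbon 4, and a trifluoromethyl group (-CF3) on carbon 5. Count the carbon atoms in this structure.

Atom tally by fragment:
  CH3 → C:1 H:3
  CH2 → C:1 H:2
  CH(CN) → C:2 H:1 N:1
  CH(C2H5) → C:3 H:6
  CH2CF3 → C:2 H:2 F:3
Element totals:
  C: 9
  H: 14
  F: 3
  N: 1

9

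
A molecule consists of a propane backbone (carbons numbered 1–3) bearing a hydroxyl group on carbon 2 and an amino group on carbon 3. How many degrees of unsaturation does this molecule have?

0

Atom tally by fragment:
  CH3 → C:1 H:3
  CH(OH) → C:1 H:2 O:1
  CH2NH2 → C:1 H:4 N:1
Element totals:
  C: 3
  H: 9
  N: 1
  O: 1
Molecular formula: C3H9NO.
DoU = (2C + 2 + N − H − X) / 2 = (2·3 + 2 + 1 − 9 − 0) / 2 = 0.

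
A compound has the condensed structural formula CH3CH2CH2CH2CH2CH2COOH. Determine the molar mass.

130.19 g/mol

Element totals:
  C: 7
  H: 14
  O: 2
Molecular formula: C7H14O2.
  M = 7(12.011) + 14(1.008) + 2(15.999)
    = 84.077 + 14.112 + 31.998 = 130.187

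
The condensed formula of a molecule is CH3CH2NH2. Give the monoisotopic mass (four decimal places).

45.0578

Atom tally by fragment:
  CH3 → C:1 H:3
  CH2NH2 → C:1 H:4 N:1
Element totals:
  C: 2
  H: 7
  N: 1
Molecular formula: C2H7N.
  M = 2(12.0) + 7(1.007825) + 14.003074
    = 24.000000 + 7.054775 + 14.003074 = 45.057849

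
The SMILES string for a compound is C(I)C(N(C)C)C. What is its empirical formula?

C5H12IN

Atom tally by fragment:
  ICH2 → C:1 H:2 I:1
  CH(N(CH3)2) → C:3 H:7 N:1
  CH3 → C:1 H:3
Element totals:
  C: 5
  H: 12
  I: 1
  N: 1
Molecular formula: C5H12IN.
gcd of subscripts (5, 12, 1, 1) = 1, so the empirical formula equals the molecular formula.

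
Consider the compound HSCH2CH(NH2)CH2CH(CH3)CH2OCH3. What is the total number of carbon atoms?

Element totals:
  C: 7
  H: 17
  N: 1
  O: 1
  S: 1

7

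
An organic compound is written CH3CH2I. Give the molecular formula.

Atom tally by fragment:
  CH3 → C:1 H:3
  CH2I → C:1 H:2 I:1
Element totals:
  C: 2
  H: 5
  I: 1

C2H5I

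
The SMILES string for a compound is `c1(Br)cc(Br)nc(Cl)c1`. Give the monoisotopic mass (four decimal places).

268.8243

Atom tally by fragment:
  pyridine ring core → C:5 H:5 N:1
  (− 3 ring H displaced by substituents)
  + Br → Br:1
  + Br → Br:1
  + Cl → Cl:1
Element totals:
  C: 5
  H: 2
  Br: 2
  Cl: 1
  N: 1
Molecular formula: C5H2Br2ClN.
  M = 5(12.0) + 2(1.007825) + 2(78.918338) + 34.968853 + 14.003074
    = 60.000000 + 2.015650 + 157.836676 + 34.968853 + 14.003074 = 268.824253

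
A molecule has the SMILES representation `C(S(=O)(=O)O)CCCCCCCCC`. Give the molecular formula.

C10H22O3S

Atom tally by fragment:
  HO3SCH2 → C:1 H:3 S:1 O:3
  CH2 → C:1 H:2
  CH2 → C:1 H:2
  CH2 → C:1 H:2
  CH2 → C:1 H:2
  CH2 → C:1 H:2
  CH2 → C:1 H:2
  CH2 → C:1 H:2
  CH2 → C:1 H:2
  CH3 → C:1 H:3
Element totals:
  C: 10
  H: 22
  O: 3
  S: 1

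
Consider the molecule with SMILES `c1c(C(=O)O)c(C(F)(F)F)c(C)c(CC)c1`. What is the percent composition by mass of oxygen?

Atom tally by fragment:
  benzene ring core → C:6 H:6
  (− 4 ring H displaced by substituents)
  + COOH → C:1 H:1 O:2
  + CF3 → C:1 F:3
  + CH3 → C:1 H:3
  + C2H5 → C:2 H:5
Element totals:
  C: 11
  H: 11
  F: 3
  O: 2
Molecular formula: C11H11F3O2.
Molar mass = 232.201 g/mol.
Mass from O: 2 × 15.999 = 31.998 g/mol.
%O = 31.998 / 232.201 × 100 = 13.78%.

13.78%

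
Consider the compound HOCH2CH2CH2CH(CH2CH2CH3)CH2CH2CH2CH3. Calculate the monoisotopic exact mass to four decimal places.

Element totals:
  C: 11
  H: 24
  O: 1
Molecular formula: C11H24O.
  M = 11(12.0) + 24(1.007825) + 15.994915
    = 132.000000 + 24.187800 + 15.994915 = 172.182715

172.1827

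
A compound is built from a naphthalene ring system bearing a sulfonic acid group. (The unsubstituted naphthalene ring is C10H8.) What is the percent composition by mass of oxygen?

23.05%

Atom tally by fragment:
  naphthalene ring system core → C:10 H:8
  (− 1 ring H displaced by substituents)
  + SO3H → S:1 O:3 H:1
Element totals:
  C: 10
  H: 8
  O: 3
  S: 1
Molecular formula: C10H8O3S.
Molar mass = 208.231 g/mol.
Mass from O: 3 × 15.999 = 47.997 g/mol.
%O = 47.997 / 208.231 × 100 = 23.05%.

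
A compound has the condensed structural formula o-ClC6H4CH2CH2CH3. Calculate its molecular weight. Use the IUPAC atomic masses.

154.64 g/mol

Atom tally by fragment:
  benzene ring core → C:6 H:6
  (− 2 ring H displaced by substituents)
  + Cl → Cl:1
  + CH2CH2CH3 → C:3 H:7
Element totals:
  C: 9
  H: 11
  Cl: 1
Molecular formula: C9H11Cl.
  M = 9(12.011) + 11(1.008) + 35.45
    = 108.099 + 11.088 + 35.450 = 154.637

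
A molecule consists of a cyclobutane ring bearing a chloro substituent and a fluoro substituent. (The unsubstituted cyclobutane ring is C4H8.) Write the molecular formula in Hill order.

C4H6ClF

Atom tally by fragment:
  cyclobutane ring core → C:4 H:8
  (− 2 ring H displaced by substituents)
  + Cl → Cl:1
  + F → F:1
Element totals:
  C: 4
  H: 6
  Cl: 1
  F: 1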